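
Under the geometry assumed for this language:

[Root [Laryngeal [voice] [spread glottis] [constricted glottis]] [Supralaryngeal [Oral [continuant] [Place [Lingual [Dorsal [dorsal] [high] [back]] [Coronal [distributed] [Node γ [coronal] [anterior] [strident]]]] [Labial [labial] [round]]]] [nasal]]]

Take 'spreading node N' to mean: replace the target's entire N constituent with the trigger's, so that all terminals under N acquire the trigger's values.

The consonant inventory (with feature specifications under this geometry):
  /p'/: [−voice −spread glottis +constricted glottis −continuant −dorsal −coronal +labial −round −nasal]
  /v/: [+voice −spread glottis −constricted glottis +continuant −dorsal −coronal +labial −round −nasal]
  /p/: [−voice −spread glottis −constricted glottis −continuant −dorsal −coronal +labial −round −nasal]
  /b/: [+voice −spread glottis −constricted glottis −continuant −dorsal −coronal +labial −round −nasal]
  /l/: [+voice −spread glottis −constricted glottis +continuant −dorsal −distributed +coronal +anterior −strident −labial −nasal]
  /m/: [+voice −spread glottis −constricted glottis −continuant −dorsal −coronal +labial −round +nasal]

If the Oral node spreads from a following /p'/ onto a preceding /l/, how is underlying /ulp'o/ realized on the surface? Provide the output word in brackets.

The Oral node dominates the terminals [continuant], [dorsal], [high], [back], [distributed], [coronal], [anterior], [strident], [labial], [round].
After delinking /l/'s Oral and linking /p'/'s, the affected terminals become [−continuant], [−dorsal], [−coronal], [+labial], [−round]; [voice], [spread glottis], [constricted glottis], … (outside Oral) are retained from /l/.
This feature bundle is that of [b], so /ulp'o/ surfaces as [ubp'o].

[ubp'o]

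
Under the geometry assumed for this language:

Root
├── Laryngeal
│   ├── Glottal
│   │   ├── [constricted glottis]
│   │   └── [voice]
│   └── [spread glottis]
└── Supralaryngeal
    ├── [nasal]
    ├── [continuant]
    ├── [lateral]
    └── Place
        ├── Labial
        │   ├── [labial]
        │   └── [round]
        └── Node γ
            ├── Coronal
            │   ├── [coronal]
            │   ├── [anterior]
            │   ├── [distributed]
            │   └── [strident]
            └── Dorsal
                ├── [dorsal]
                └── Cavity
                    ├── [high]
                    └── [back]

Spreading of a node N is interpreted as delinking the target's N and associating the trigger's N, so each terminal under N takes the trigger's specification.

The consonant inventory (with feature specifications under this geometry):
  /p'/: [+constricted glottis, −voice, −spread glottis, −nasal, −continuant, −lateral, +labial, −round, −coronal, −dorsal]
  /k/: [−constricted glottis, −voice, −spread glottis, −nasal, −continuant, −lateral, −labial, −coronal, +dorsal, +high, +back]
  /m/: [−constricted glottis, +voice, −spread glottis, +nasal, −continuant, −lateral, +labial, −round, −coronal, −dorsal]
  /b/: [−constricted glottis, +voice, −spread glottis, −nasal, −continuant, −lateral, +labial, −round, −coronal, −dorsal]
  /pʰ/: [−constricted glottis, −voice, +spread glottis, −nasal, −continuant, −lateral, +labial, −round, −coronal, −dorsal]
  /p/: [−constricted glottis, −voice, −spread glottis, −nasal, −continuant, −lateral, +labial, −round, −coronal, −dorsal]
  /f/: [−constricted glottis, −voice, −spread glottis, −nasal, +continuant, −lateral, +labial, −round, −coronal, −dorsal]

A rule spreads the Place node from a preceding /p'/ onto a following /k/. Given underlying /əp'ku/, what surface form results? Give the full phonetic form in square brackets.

[əp'pu]

Place immediately or transitively dominates [labial], [round], [coronal], [anterior], [distributed], [strident], [dorsal], [high], [back].
Spreading Place from /p'/ onto /k/ replaces those values with /p'/'s: [+labial], [−round], [−coronal], [−dorsal]. Features outside Place ([constricted glottis], [voice], [spread glottis], …) stay as in /k/.
The resulting bundle matches /p/ in the inventory; substituting it for /k/ gives [əp'pu].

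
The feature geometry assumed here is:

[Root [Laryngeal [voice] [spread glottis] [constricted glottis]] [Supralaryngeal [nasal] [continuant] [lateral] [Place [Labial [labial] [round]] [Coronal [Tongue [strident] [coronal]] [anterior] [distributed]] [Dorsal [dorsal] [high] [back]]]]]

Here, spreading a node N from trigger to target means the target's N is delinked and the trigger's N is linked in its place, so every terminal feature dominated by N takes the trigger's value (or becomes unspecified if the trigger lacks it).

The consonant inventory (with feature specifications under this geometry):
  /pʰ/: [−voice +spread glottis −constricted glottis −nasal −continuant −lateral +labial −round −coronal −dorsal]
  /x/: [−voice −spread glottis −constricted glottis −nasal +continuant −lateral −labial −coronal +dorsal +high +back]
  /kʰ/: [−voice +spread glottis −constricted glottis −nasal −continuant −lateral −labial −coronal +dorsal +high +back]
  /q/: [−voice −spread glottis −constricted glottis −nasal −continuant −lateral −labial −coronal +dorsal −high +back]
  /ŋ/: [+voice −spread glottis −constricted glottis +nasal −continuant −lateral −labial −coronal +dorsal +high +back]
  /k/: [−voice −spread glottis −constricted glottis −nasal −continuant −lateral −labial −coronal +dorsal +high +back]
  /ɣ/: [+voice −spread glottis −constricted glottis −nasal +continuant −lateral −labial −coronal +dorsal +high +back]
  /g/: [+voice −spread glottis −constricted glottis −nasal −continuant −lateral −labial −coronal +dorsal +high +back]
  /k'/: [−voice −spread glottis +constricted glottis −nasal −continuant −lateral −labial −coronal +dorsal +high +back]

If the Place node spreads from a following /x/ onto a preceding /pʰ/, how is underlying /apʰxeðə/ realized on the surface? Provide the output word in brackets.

[akʰxeðə]

Terminals under Place in this geometry: [labial], [round], [strident], [coronal], [anterior], [distributed], [dorsal], [high], [back].
After delinking /pʰ/'s Place and linking /x/'s, the affected terminals become [−labial], [−coronal], [+dorsal], [+high], [+back]; [voice], [spread glottis], [constricted glottis], … (outside Place) are retained from /pʰ/.
This feature bundle is that of [kʰ], so /apʰxeðə/ surfaces as [akʰxeðə].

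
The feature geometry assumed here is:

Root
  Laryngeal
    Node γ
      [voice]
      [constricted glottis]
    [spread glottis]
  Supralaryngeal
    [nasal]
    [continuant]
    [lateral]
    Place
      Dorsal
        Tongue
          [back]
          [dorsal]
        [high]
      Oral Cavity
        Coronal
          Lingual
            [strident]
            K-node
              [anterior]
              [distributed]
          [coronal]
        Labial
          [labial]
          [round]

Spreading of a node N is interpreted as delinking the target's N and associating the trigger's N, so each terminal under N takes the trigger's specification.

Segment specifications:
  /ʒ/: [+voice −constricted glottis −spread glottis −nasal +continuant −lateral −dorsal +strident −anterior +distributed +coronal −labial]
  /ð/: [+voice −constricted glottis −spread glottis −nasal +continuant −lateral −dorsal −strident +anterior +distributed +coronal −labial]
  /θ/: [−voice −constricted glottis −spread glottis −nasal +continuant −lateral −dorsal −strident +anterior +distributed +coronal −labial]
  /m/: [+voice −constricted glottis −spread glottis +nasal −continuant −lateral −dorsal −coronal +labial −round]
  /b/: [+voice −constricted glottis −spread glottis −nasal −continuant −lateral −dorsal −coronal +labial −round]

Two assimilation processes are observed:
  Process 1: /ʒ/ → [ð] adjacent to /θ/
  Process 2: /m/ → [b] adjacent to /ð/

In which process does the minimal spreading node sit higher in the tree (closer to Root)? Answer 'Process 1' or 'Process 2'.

Process 2

Process 1 alters [anterior], [strident]; the lowest common ancestor is Lingual (depth 5 from Root).
Process 2 alters [nasal]; the lowest dominating node is [nasal] (depth 2 from Root).
[nasal] (depth 2) sits above Lingual (depth 5), making Process 2 the one with the higher spreading node.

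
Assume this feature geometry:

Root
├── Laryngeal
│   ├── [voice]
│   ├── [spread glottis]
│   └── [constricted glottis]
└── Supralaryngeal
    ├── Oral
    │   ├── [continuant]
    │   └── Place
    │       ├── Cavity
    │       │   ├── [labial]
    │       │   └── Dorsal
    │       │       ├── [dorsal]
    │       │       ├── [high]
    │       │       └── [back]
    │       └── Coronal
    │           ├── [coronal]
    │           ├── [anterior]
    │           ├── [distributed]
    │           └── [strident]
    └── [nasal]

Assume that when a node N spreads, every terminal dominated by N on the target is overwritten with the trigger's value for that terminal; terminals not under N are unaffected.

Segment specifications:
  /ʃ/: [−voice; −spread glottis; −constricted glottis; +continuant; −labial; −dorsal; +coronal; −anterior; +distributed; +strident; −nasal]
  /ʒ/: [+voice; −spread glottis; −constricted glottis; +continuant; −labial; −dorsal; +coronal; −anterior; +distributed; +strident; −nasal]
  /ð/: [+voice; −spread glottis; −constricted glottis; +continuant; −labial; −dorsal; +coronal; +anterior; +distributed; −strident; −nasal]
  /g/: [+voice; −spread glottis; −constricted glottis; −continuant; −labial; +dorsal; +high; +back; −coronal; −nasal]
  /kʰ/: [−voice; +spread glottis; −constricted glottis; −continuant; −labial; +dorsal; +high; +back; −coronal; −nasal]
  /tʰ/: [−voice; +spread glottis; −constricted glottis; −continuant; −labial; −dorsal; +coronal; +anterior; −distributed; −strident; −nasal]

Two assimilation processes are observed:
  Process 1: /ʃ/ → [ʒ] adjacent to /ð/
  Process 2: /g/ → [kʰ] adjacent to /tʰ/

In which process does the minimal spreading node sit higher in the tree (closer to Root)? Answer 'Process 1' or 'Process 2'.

Process 2

Process 1 alters [voice]; the lowest dominating node is [voice] (depth 2 from Root).
Process 2 alters [voice], [spread glottis]; the lowest common ancestor is Laryngeal (depth 1 from Root).
Laryngeal (depth 1) sits above [voice] (depth 2), making Process 2 the one with the higher spreading node.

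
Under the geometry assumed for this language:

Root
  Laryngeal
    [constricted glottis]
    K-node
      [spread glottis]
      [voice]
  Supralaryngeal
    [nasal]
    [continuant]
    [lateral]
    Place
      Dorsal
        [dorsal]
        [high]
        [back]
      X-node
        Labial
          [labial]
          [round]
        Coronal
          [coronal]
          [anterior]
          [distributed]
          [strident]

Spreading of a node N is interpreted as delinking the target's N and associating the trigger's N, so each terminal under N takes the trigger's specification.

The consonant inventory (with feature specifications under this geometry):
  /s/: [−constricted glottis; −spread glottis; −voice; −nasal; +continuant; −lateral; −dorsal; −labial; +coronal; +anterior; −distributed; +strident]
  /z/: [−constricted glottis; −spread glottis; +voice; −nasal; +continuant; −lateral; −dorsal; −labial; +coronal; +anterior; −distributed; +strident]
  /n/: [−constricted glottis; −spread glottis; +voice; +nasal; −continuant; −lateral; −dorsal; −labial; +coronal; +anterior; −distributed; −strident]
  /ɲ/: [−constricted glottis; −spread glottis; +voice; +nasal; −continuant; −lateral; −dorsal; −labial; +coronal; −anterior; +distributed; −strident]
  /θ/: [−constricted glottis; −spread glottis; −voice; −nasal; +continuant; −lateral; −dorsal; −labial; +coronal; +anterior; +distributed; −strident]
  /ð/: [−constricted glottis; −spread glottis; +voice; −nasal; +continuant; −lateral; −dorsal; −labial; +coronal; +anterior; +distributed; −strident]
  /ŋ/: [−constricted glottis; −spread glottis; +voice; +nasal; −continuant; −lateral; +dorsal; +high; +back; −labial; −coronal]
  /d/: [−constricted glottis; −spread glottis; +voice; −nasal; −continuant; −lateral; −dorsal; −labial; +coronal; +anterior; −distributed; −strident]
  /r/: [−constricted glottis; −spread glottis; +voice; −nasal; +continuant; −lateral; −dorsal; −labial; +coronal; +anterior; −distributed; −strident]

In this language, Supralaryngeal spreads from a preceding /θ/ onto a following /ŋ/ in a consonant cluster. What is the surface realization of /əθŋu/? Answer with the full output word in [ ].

[əθðu]

Terminals under Supralaryngeal in this geometry: [nasal], [continuant], [lateral], [dorsal], [high], [back], [labial], [round], [coronal], [anterior], [distributed], [strident].
After delinking /ŋ/'s Supralaryngeal and linking /θ/'s, the affected terminals become [−nasal], [+continuant], [−lateral], [−dorsal], [−labial], [+coronal], [+anterior], [+distributed], [−strident]; [constricted glottis], [spread glottis], [voice] (outside Supralaryngeal) are retained from /ŋ/.
This feature bundle is that of [ð], so /əθŋu/ surfaces as [əθðu].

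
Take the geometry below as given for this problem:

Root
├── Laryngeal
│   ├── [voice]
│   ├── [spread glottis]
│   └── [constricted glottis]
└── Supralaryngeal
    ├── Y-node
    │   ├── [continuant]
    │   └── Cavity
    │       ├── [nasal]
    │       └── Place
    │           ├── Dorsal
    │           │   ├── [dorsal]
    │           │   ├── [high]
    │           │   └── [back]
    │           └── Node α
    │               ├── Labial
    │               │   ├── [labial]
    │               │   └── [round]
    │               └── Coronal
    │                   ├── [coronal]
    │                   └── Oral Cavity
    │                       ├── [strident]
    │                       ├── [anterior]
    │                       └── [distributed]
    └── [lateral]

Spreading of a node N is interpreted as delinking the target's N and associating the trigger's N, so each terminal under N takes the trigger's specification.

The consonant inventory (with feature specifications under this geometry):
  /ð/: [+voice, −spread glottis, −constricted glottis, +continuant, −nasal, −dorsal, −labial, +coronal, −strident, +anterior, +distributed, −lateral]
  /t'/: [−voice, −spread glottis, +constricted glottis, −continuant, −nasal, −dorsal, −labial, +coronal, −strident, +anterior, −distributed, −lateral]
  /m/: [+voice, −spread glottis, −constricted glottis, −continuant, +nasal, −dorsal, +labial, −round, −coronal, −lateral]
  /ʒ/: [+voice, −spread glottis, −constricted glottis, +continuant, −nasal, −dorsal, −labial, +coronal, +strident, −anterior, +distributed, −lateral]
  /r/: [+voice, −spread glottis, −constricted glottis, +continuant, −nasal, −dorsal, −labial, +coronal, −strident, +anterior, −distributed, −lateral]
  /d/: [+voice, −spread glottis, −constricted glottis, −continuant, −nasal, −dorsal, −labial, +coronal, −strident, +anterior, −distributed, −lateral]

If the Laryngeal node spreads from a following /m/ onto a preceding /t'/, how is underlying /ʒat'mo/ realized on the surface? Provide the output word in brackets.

Terminals under Laryngeal in this geometry: [voice], [spread glottis], [constricted glottis].
After delinking /t'/'s Laryngeal and linking /m/'s, the affected terminals become [+voice], [−spread glottis], [−constricted glottis]; [continuant], [nasal], [dorsal], … (outside Laryngeal) are retained from /t'/.
Among the inventory, only /d/ has exactly this specification, giving the surface form [ʒadmo].

[ʒadmo]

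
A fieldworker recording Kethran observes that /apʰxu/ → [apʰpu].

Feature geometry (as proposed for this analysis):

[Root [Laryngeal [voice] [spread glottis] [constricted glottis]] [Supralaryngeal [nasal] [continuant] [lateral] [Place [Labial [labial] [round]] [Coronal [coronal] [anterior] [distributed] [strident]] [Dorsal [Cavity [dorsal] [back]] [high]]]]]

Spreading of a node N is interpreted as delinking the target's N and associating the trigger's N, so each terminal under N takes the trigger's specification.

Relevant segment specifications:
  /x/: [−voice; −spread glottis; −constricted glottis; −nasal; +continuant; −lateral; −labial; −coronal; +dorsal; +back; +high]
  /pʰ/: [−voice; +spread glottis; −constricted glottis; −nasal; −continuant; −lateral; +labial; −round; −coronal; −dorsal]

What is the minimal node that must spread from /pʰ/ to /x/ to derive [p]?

Supralaryngeal

Comparing /x/ with its surface form [p], the features that change are [continuant], [labial], [round], [dorsal], [high], [back].
In this geometry the lowest node dominating all of them is Supralaryngeal: every daughter of Supralaryngeal dominates only a proper subset, so no lower node suffices.
Spreading Supralaryngeal from /pʰ/ overwrites each of those terminals with /pʰ/'s values, yielding exactly [p].
Had Root spread, [spread glottis] would have taken /pʰ/'s value; it stays as in /x/, confirming the spreading constituent is exactly Supralaryngeal.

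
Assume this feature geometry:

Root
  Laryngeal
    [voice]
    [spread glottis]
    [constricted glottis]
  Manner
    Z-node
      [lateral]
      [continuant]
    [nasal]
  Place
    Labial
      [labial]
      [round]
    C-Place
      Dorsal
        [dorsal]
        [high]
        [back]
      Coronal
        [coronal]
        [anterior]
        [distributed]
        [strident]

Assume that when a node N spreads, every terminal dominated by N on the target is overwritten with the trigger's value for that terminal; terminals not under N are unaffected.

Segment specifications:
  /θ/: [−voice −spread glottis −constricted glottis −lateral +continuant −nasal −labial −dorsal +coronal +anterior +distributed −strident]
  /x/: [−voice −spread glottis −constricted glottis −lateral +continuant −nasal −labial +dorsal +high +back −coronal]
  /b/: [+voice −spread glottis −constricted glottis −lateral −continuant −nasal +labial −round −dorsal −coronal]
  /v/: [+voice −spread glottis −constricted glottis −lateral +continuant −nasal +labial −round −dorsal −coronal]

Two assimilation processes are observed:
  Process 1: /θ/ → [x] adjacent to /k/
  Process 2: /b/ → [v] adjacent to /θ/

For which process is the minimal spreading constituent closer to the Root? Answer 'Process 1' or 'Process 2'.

Process 1

Process 1 alters [coronal], [anterior], [distributed], [strident], [dorsal], [high], [back]; the lowest common ancestor is C-Place (depth 2 from Root).
Process 2 alters [continuant]; the lowest dominating node is [continuant] (depth 3 from Root).
C-Place is closer to Root than [continuant], so Process 1 spreads the higher node.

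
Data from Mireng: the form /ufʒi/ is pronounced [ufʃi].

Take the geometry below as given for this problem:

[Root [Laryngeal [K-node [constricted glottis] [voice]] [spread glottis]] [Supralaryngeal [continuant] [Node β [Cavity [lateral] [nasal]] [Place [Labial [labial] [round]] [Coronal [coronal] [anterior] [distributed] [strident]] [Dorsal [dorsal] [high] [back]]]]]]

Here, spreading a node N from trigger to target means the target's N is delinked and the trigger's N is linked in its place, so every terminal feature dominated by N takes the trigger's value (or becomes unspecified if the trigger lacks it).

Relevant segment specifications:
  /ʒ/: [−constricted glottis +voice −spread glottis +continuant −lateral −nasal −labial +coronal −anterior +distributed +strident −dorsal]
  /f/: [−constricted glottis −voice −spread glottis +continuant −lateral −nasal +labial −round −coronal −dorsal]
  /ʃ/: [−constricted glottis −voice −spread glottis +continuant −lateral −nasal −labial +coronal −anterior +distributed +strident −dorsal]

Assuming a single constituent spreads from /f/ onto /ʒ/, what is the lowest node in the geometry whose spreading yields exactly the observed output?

The alternation /ʒ/ → [ʃ] changes [voice] and nothing else.
Since just one terminal is affected and it takes /f/'s value, spreading the terminal [voice] alone is sufficient and minimal.
Features on which the two segments disagree outside [voice], such as [labial], [coronal], are unchanged — nothing dominating them spread, and [voice] is the minimal sufficient constituent.

[voice]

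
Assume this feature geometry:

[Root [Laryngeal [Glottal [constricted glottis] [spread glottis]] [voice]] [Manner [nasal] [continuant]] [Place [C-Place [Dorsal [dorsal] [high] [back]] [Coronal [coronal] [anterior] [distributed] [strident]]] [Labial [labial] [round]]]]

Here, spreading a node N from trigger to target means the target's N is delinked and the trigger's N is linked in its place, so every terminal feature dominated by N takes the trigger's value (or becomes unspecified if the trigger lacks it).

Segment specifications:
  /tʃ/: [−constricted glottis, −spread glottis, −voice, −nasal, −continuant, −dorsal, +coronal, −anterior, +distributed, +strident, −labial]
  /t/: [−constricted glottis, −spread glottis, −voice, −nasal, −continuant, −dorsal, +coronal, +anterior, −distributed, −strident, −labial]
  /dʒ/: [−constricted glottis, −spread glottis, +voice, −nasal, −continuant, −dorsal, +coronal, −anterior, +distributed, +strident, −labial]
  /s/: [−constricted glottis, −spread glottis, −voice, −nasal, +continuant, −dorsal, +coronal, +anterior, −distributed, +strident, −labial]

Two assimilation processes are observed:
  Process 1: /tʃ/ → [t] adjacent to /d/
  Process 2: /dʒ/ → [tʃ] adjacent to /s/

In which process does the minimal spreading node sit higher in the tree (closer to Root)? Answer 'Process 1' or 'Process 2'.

Process 1: the features that change are [anterior], [distributed], [strident]; the minimal node is Coronal (depth 3).
Process 2: the feature that changes is [voice]; the minimal node is [voice] (depth 2).
[voice] (depth 2) sits above Coronal (depth 3), making Process 2 the one with the higher spreading node.

Process 2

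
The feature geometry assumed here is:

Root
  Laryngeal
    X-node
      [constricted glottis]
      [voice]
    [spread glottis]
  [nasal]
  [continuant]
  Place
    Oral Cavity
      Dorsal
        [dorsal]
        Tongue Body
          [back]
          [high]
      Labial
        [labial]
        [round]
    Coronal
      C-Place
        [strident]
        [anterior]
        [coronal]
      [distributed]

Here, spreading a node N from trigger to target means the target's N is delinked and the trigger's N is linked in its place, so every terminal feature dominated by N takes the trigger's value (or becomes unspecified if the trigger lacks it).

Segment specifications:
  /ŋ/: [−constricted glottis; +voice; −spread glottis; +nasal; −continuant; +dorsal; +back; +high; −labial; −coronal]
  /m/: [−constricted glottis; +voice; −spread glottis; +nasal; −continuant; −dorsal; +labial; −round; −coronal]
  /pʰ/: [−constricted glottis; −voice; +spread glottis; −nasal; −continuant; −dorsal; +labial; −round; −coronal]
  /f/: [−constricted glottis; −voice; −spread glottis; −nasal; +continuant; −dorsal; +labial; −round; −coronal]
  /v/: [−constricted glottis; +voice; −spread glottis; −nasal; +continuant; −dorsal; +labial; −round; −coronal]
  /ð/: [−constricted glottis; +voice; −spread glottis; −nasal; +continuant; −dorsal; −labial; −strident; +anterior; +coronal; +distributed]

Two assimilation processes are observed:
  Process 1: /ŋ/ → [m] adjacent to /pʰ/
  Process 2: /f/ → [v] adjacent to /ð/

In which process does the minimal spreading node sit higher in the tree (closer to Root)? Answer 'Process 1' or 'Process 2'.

Process 1 alters [labial], [round], [dorsal], [high], [back]; the lowest common ancestor is Oral Cavity (depth 2 from Root).
In Process 2, [voice] changes, so the minimal spreading node is [voice] at depth 3.
Oral Cavity is closer to Root than [voice], so Process 1 spreads the higher node.

Process 1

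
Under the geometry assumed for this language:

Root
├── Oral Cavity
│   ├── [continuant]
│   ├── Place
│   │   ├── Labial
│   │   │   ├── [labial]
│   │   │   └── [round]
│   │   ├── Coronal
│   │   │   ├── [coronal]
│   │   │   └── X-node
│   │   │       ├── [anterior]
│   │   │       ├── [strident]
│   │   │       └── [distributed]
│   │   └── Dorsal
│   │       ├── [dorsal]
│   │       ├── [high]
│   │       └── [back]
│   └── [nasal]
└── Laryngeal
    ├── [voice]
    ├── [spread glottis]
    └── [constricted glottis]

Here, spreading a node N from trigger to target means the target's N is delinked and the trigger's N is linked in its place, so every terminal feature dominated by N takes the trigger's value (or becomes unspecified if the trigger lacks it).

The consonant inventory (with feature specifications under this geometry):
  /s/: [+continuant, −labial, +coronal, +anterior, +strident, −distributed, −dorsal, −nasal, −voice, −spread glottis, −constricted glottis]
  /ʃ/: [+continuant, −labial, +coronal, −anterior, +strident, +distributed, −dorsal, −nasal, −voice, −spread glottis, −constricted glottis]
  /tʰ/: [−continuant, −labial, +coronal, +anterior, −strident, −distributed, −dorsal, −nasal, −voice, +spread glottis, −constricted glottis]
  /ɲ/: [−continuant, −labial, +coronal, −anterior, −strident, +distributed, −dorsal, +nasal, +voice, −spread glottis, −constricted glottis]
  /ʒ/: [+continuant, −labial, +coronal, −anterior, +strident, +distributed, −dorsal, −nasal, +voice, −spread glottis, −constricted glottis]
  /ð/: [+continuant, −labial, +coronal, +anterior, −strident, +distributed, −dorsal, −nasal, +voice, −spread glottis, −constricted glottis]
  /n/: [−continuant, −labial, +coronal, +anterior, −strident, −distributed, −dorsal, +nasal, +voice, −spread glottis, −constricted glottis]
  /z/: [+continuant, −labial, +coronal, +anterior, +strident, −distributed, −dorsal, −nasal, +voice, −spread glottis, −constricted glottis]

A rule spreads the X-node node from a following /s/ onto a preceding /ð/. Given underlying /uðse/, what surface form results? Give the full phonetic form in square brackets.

X-node immediately or transitively dominates [anterior], [strident], [distributed].
Spreading X-node from /s/ onto /ð/ replaces those values with /s/'s: [+anterior], [+strident], [−distributed]. Features outside X-node ([continuant], [labial], [coronal], …) stay as in /ð/.
The resulting bundle matches /z/ in the inventory; substituting it for /ð/ gives [uzse].

[uzse]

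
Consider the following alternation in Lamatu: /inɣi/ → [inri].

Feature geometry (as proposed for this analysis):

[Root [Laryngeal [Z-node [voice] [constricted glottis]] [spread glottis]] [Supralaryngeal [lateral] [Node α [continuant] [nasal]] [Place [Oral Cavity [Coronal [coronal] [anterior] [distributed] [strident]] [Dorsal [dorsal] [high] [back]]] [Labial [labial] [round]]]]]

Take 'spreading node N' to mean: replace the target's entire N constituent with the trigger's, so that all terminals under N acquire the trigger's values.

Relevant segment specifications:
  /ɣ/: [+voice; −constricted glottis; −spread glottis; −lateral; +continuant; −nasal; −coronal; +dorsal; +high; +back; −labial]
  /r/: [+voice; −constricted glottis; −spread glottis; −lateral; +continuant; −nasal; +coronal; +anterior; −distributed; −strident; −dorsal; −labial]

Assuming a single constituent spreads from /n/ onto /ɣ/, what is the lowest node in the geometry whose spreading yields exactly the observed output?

Oral Cavity

The alternation /ɣ/ → [r] changes [coronal], [anterior], [distributed], [strident], [dorsal], [high], [back] and nothing else.
These terminals are all dominated by Oral Cavity, and no proper subconstituent of Oral Cavity covers them all; Oral Cavity is their lowest common ancestor.
Spreading Oral Cavity from /n/ overwrites each of those terminals with /n/'s values, yielding exactly [r].
[nasal], [continuant] stay as in /ɣ/ although /n/ differs there, so no node dominating them spread; among the remaining candidates Oral Cavity is the lowest that derives the output.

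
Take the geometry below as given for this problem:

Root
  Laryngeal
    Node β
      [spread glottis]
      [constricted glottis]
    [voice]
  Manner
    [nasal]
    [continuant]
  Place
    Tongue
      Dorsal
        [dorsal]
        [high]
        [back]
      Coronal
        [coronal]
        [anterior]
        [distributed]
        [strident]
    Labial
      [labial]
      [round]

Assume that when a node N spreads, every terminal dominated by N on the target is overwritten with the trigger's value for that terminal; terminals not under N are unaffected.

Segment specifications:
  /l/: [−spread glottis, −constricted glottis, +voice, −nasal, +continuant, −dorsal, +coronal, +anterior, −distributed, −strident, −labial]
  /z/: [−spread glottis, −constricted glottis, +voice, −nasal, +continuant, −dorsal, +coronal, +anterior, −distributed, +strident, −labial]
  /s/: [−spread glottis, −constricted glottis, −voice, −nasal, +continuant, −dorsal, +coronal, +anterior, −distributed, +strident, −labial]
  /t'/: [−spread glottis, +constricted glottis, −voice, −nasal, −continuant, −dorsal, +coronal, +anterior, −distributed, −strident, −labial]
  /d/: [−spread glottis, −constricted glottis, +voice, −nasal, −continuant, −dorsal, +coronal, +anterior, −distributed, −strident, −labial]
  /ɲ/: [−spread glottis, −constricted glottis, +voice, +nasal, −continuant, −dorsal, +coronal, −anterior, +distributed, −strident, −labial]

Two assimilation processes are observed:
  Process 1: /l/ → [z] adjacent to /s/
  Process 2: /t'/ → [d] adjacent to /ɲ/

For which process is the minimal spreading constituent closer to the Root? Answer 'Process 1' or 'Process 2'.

Process 1 alters [strident]; the lowest dominating node is [strident] (depth 4 from Root).
In Process 2, [voice], [constricted glottis] change, so the minimal spreading node is Laryngeal at depth 1.
Laryngeal (depth 1) sits above [strident] (depth 4), making Process 2 the one with the higher spreading node.

Process 2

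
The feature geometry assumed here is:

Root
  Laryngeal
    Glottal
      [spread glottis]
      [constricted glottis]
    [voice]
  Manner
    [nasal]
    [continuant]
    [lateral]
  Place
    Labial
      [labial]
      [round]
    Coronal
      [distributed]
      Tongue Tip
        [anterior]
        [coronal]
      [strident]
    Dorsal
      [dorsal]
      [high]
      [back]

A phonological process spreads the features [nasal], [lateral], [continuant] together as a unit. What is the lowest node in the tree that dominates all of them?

[nasal] lies under Manner (below Manner).
[lateral] lies under Manner (below Manner).
[continuant]: Root > Manner > [continuant].
Manner is the lowest common ancestor — every listed feature sits under it, and no single subconstituent of Manner covers them all.

Manner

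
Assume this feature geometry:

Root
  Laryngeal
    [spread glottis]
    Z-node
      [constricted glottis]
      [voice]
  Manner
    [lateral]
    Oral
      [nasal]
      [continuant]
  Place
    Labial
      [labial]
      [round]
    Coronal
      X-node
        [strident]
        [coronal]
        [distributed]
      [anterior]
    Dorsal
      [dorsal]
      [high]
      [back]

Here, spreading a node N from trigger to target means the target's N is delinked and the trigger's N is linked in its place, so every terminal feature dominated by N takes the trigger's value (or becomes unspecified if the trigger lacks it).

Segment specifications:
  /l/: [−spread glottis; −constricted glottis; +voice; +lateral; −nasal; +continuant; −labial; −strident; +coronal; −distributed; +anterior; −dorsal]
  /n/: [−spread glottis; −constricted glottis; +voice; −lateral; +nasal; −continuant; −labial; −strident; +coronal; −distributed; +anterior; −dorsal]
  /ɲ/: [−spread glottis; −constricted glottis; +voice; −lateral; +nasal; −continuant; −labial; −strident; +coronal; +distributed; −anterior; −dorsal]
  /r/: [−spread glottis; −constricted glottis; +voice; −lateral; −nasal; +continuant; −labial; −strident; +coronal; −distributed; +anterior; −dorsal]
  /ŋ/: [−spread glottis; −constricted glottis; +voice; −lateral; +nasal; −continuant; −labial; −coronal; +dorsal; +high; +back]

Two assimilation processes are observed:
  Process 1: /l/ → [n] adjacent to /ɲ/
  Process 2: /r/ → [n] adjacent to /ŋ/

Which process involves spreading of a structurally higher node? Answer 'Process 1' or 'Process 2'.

Process 1

Process 1: the features that change are [nasal], [continuant], [lateral]; the minimal node is Manner (depth 1).
Process 2 alters [nasal], [continuant]; the lowest common ancestor is Oral (depth 2 from Root).
Manner is closer to Root than Oral, so Process 1 spreads the higher node.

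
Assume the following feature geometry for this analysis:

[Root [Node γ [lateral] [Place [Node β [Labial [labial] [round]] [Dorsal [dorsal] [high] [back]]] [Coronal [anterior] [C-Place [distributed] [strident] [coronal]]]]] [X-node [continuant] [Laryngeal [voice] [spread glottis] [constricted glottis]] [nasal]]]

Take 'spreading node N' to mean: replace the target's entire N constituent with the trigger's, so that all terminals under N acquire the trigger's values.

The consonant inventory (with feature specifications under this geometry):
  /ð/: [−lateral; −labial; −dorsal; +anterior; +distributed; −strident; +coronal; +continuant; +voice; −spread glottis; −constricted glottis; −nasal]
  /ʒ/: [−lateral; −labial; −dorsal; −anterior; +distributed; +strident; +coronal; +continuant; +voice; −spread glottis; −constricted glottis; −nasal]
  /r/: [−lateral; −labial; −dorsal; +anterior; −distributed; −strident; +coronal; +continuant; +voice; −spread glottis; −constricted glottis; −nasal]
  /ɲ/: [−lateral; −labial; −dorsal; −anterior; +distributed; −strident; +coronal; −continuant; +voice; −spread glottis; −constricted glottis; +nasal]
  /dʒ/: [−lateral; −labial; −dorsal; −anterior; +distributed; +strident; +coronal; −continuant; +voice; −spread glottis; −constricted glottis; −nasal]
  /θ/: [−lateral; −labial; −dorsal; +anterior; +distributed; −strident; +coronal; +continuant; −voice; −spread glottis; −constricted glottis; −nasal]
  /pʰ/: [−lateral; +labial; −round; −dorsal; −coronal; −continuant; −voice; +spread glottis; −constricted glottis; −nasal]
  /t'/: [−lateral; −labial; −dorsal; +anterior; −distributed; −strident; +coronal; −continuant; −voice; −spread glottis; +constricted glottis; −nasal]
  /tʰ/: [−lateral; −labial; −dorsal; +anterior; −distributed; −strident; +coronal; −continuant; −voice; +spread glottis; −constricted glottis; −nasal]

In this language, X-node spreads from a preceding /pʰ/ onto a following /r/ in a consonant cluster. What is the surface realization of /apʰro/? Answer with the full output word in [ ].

The X-node node dominates the terminals [continuant], [voice], [spread glottis], [constricted glottis], [nasal].
Spreading X-node from /pʰ/ onto /r/ replaces those values with /pʰ/'s: [−continuant], [−voice], [+spread glottis], [−constricted glottis], [−nasal]. Features outside X-node ([lateral], [labial], [dorsal], …) stay as in /r/.
This feature bundle is that of [tʰ], so /apʰro/ surfaces as [apʰtʰo].

[apʰtʰo]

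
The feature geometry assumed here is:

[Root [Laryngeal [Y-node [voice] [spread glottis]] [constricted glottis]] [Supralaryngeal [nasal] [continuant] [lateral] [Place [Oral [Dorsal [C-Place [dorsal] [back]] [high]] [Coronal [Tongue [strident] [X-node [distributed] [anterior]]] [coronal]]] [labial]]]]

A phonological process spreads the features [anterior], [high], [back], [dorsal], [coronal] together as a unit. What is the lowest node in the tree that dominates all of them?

Oral

[anterior]: Root → Supralaryngeal → Place → Oral → Coronal → Tongue → X-node → [anterior].
[high] lies under Dorsal (below Supralaryngeal).
[back]: Root → Supralaryngeal → Place → Oral → Dorsal → C-Place → [back].
[dorsal] lies under C-Place (below Supralaryngeal).
[coronal]: Root → Supralaryngeal → Place → Oral → Coronal → [coronal].
The listed terminals split across distinct daughters of Oral, so Oral itself is the smallest node containing them all.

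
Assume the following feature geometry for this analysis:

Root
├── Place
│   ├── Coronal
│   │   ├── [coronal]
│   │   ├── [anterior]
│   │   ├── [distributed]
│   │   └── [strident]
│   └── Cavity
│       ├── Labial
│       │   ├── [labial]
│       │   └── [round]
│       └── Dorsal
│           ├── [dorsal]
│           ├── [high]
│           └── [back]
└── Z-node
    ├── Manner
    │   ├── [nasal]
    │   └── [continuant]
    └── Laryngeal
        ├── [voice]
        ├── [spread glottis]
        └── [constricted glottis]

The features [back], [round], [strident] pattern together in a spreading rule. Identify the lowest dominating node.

Place

[back] lies under Dorsal (below Place).
[round] lies under Labial (below Place).
[strident]: Root / Place / Coronal / [strident].
The lowest node appearing on every path is Place; each proper daughter of Place fails to dominate at least one of the listed features.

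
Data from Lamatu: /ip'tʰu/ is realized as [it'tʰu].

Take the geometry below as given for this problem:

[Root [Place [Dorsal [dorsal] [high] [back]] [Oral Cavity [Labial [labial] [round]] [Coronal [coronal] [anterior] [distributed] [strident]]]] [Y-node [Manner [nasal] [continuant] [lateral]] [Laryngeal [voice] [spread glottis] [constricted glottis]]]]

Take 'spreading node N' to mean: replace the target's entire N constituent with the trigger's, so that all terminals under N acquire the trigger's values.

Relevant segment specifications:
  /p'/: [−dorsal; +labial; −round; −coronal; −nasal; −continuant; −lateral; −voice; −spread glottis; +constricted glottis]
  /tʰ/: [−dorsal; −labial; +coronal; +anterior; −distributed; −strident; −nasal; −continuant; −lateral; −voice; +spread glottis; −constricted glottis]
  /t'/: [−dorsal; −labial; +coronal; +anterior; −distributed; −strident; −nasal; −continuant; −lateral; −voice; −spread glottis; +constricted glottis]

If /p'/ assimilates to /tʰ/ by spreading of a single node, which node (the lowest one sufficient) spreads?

Oral Cavity

Feature comparison: [labial], [round], [coronal], [anterior], [distributed], [strident] differ between /p'/ and [t']; the remaining terminals match.
Tracing each changed feature up the tree, the paths first meet at Oral Cavity; any lower node misses at least one of them.
Spreading Oral Cavity from /tʰ/ overwrites each of those terminals with /tʰ/'s values, yielding exactly [t'].
Features on which the two segments disagree outside Oral Cavity, such as [constricted glottis], [spread glottis], are unchanged — nothing dominating them spread, and Oral Cavity is the minimal sufficient constituent.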